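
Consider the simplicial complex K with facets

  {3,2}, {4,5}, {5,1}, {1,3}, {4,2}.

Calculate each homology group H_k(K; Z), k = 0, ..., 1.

We work with the vertex ordering 1 < 2 < 3 < 4 < 5. The simplices of K, each written with vertices in increasing order, are:

  0-simplices (5): [1], [2], [3], [4], [5]
  1-simplices (5): [1,3], [1,5], [2,3], [2,4], [4,5]

Hence C_0 ≅ Z^5, C_1 ≅ Z^5.

∂_1: C_1 → C_0 sends each edge [p,q] (with p < q) to q − p. For instance
  ∂[2,3] = [3] − [2].
This gives a 5×5 integer matrix of rank 4; reducing to Smith normal form yields diagonal entries (1,1,1,1).

Computing H_k = (kernel of ∂_k) / (image of ∂_{k+1}):

  H_0: rank C_0 − rank ∂_1 = 5 − 4 = 1, and the invariant factors of ∂_1 are all 1, so H_0 ≅ Z.
  H_1: rank ker ∂_1 − rank ∂_2 = (5 − 4) − 0 = 1, and there is no ∂_2, so H_1 ≅ Z.

H_0 ≅ Z,  H_1 ≅ Z.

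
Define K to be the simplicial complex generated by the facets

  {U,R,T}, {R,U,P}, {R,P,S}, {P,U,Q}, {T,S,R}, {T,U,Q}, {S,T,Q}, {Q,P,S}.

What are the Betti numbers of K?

b_0 = 1, b_1 = 0, b_2 = 1.

Take the total order P < Q < R < S < T < U on the vertex set. Then K (dimension 2) consists of the simplices:

  0-simplices (6): P, Q, R, S, T, U
  1-simplices (12): PQ, PR, PS, PU, QS, QT, QU, RS, RT, RU, ST, TU
  2-simplices (8): PQS, PQU, PRS, PRU, QST, QTU, RST, RTU

Hence C_0 ≅ Z^6, C_1 ≅ Z^12, C_2 ≅ Z^8.

The boundary map ∂_1: C_1 → C_0 sends each edge [p,q] (with p < q) to q − p.
This gives a 6×12 integer matrix of rank 5; reducing to Smith normal form yields diagonal entries (1,1,1,1,1).

Boundary ∂_2: C_2 → C_1 sends each 2-simplex [p,q,r] to [q,r] − [p,r] + [p,q]. For instance
  ∂QTU = TU − QU + QT,
  ∂QST = ST − QT + QS.
The resulting 12×8 matrix has rank 7, and its Smith normal form has invariant factors (1,1,1,1,1,1,1).

Computing H_k = (kernel of ∂_k) / (image of ∂_{k+1}):

  H_0: rank C_0 − rank ∂_1 = 6 − 5 = 1, and the invariant factors of ∂_1 are all 1, so H_0 ≅ Z.
  H_1: rank ker ∂_1 − rank ∂_2 = (12 − 5) − 7 = 0, and the invariant factors of ∂_2 are all 1, so H_1 ≅ 0.
  H_2: rank ker ∂_2 − rank ∂_3 = (8 − 7) − 0 = 1, and there is no ∂_3, so H_2 ≅ Z.

Hence the Betti numbers are b_0 = 1, b_1 = 0, b_2 = 1.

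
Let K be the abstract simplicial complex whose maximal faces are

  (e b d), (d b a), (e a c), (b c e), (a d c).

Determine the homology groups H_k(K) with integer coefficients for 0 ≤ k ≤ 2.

We work with the vertex ordering a < b < c < d < e. The simplices of K, each written with vertices in increasing order, are:

  0-simplices (5): a, b, c, d, e
  1-simplices (10): ab, ac, ad, ae, bc, bd, be, cd, ce, de
  2-simplices (5): abd, acd, ace, bce, bde

giving chain groups C_0 ≅ Z^5, C_1 ≅ Z^10, C_2 ≅ Z^5.

The boundary map ∂_1: C_1 → C_0 is given by ∂[p,q] = [q] − [p]. For instance
  ∂ce = e − c.
This gives a 5×10 integer matrix of rank 4; reducing to Smith normal form yields diagonal entries (1,1,1,1).

The boundary map ∂_2: C_2 → C_1 sends each 2-simplex [p,q,r] to [q,r] − [p,r] + [p,q]. For instance
  ∂ace = ce − ae + ac,
  ∂bde = de − be + bd.
The 10×5 boundary matrix has rank 5 and Smith normal form diag(1,1,1,1,1).

Computing H_k = (kernel of ∂_k) / (image of ∂_{k+1}):

  H_0: rank C_0 − rank ∂_1 = 5 − 4 = 1, and the invariant factors of ∂_1 are all 1, so H_0 = Z.
  H_1: rank ker ∂_1 − rank ∂_2 = (10 − 4) − 5 = 1, and the invariant factors of ∂_2 are all 1, so H_1 = Z.
  H_2: rank ker ∂_2 − rank ∂_3 = (5 − 5) − 0 = 0, and there is no ∂_3, so H_2 = 0.

As a check, the Euler characteristic is 5 − 10 + 5 = 0, which agrees with 1 − 1 + 0 = 0.

H_0 ≅ Z,  H_1 ≅ Z,  H_2 = 0.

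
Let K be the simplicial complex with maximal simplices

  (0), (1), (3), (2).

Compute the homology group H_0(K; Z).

H_0 = Z^4.

We work with the vertex ordering 0 < 1 < 2 < 3. The simplices of K, each written with vertices in increasing order, are:

  0-simplices (4): [0], [1], [2], [3]

so the chain groups are C_0 ≅ Z^4.

Reading off H_k = ker ∂_k / im ∂_{k+1}:

  H_0: rank C_0 − rank ∂_1 = 4 − 0 = 4, and there is no ∂_1, so H_0 ≅ Z^4.

(K is a triangulation of a set of 4 points.)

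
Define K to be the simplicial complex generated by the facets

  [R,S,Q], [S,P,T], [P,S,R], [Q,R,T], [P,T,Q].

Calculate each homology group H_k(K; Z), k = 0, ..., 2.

H_0 ≅ Z,  H_1 ≅ Z,  H_2 = 0.

Order the vertices as P < Q < R < S < T. Listing each simplex with vertices in this order, K has dimension 2 with simplices:

  0-simplices (5): P, Q, R, S, T
  1-simplices (10): PQ, PR, PS, PT, QR, QS, QT, RS, RT, ST
  2-simplices (5): PQT, PRS, PST, QRS, QRT

giving chain groups C_0 ≅ Z^5, C_1 ≅ Z^10, C_2 ≅ Z^5.

Boundary ∂_1: C_1 → C_0 maps an edge to its endpoints' difference, ∂[p,q] = q − p. For instance
  ∂PQ = Q − P.
The 5×10 boundary matrix has rank 4 and Smith normal form diag(1,1,1,1).

Boundary ∂_2: C_2 → C_1 sends each 2-simplex [p,q,r] to [q,r] − [p,r] + [p,q]. For instance
  ∂QRT = RT − QT + QR,
  ∂PST = ST − PT + PS.
This gives a 10×5 integer matrix of rank 5; reducing to Smith normal form yields diagonal entries (1,1,1,1,1).

Reading off H_k = ker ∂_k / im ∂_{k+1}:

  H_0: rank C_0 − rank ∂_1 = 5 − 4 = 1, and the invariant factors of ∂_1 are all 1, so H_0 ≅ Z.
  H_1: rank ker ∂_1 − rank ∂_2 = (10 − 4) − 5 = 1, and the invariant factors of ∂_2 are all 1, so H_1 ≅ Z.
  H_2: rank ker ∂_2 − rank ∂_3 = (5 − 5) − 0 = 0, and there is no ∂_3, so H_2 ≅ 0.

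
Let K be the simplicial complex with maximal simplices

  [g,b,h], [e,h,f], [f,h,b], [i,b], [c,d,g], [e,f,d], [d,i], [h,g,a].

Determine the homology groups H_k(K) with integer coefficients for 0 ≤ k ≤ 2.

Take the total order a < b < c < d < e < f < g < h < i on the vertex set. Then K (dimension 2) consists of the simplices:

  0-simplices (9): a, b, c, d, e, f, g, h, i
  1-simplices (16): ag, ah, bf, bg, bh, bi, cd, cg, de, df, dg, di, ef, eh, fh, gh
  2-simplices (6): agh, bfh, bgh, cdg, def, efh

giving chain groups C_0 ≅ Z^9, C_1 ≅ Z^16, C_2 ≅ Z^6.

∂_1: C_1 → C_0 maps an edge to its endpoints' difference, ∂[p,q] = q − p.
The resulting 9×16 matrix has rank 8, and its Smith normal form has invariant factors (1,1,1,1,1,1,1,1).

The boundary map ∂_2: C_2 → C_1 acts by ∂[p,q,r] = [q,r] − [p,r] + [p,q]. For instance
  ∂agh = gh − ah + ag,
  ∂bgh = gh − bh + bg.
The 16×6 boundary matrix has rank 6 and Smith normal form diag(1,1,1,1,1,1).

From H_k ≅ ker(∂_k) / im(∂_{k+1}) we obtain:

  H_0: rank C_0 − rank ∂_1 = 9 − 8 = 1, and the invariant factors of ∂_1 are all 1, so H_0 = Z.
  H_1: rank ker ∂_1 − rank ∂_2 = (16 − 8) − 6 = 2, and the invariant factors of ∂_2 are all 1, so H_1 = Z^2.
  H_2: rank ker ∂_2 − rank ∂_3 = (6 − 6) − 0 = 0, and there is no ∂_3, so H_2 = 0.

H_0 = Z,  H_1 = Z^2,  H_2 = 0.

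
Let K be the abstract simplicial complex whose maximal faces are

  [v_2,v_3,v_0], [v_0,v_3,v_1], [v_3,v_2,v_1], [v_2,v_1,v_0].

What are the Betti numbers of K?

We work with the vertex ordering v_0 < v_1 < v_2 < v_3. The simplices of K, each written with vertices in increasing order, are:

  0-simplices (4): [v_0], [v_1], [v_2], [v_3]
  1-simplices (6): [v_0,v_1], [v_0,v_2], [v_0,v_3], [v_1,v_2], [v_1,v_3], [v_2,v_3]
  2-simplices (4): [v_0,v_1,v_2], [v_0,v_1,v_3], [v_0,v_2,v_3], [v_1,v_2,v_3]

Hence C_0 ≅ Z^4, C_1 ≅ Z^6, C_2 ≅ Z^4.

Boundary ∂_1: C_1 → C_0 maps an edge to its endpoints' difference, ∂[p,q] = q − p. For instance
  ∂[v_0,v_1] = [v_1] − [v_0].
As a 4×6 matrix over Z this has rank 3, with invariant factors (1,1,1).

∂_2: C_2 → C_1 maps a triangle to the signed sum of its edges. For instance
  ∂[v_1,v_2,v_3] = [v_2,v_3] − [v_1,v_3] + [v_1,v_2],
  ∂[v_0,v_2,v_3] = [v_2,v_3] − [v_0,v_3] + [v_0,v_2].
This gives a 6×4 integer matrix of rank 3; reducing to Smith normal form yields diagonal entries (1,1,1).

Reading off H_k = ker ∂_k / im ∂_{k+1}:

  H_0: rank C_0 − rank ∂_1 = 4 − 3 = 1, and the invariant factors of ∂_1 are all 1, so H_0 = Z.
  H_1: rank ker ∂_1 − rank ∂_2 = (6 − 3) − 3 = 0, and the invariant factors of ∂_2 are all 1, so H_1 = 0.
  H_2: rank ker ∂_2 − rank ∂_3 = (4 − 3) − 0 = 1, and there is no ∂_3, so H_2 = Z.

Hence the Betti numbers are b_0 = 1, b_1 = 0, b_2 = 1.

b_0 = 1, b_1 = 0, b_2 = 1.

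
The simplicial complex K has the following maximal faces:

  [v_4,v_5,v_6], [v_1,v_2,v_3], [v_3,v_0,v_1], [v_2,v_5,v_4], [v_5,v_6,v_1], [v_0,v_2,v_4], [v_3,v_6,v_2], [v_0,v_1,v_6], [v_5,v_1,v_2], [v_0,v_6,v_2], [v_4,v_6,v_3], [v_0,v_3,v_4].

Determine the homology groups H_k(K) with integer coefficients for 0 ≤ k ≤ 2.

H_0 = Z,  H_1 = Z/2Z,  H_2 = 0.

Take the total order v_0 < v_1 < v_2 < v_3 < v_4 < v_5 < v_6 on the vertex set. Then K (dimension 2) consists of the simplices:

  0-simplices (7): [v_0], [v_1], [v_2], [v_3], [v_4], [v_5], [v_6]
  1-simplices (18): (18 of them)
  2-simplices (12): (12 of them)

so the chain groups are C_0 ≅ Z^7, C_1 ≅ Z^18, C_2 ≅ Z^12.

The boundary map ∂_1: C_1 → C_0 is given by ∂[p,q] = [q] − [p].
The resulting 7×18 matrix has rank 6, and its Smith normal form has invariant factors (1,1,1,1,1,1).

The boundary map ∂_2: C_2 → C_1 maps a triangle to the signed sum of its edges. For instance
  ∂[v_3,v_4,v_6] = [v_4,v_6] − [v_3,v_6] + [v_3,v_4],
  ∂[v_0,v_3,v_4] = [v_3,v_4] − [v_0,v_4] + [v_0,v_3].
The resulting 18×12 matrix has rank 12, and its Smith normal form has invariant factors (1,1,1,1,1,1,1,1,1,1,1,2).

Now H_k = ker ∂_k / im ∂_{k+1}, so:

  H_0: rank C_0 − rank ∂_1 = 7 − 6 = 1, and the invariant factors of ∂_1 are all 1, so H_0 = Z.
  H_1: rank ker ∂_1 − rank ∂_2 = (18 − 6) − 12 = 0, and ∂_2 has invariant factor 2 > 1, so H_1 = Z/2Z.
  H_2: rank ker ∂_2 − rank ∂_3 = (12 − 12) − 0 = 0, and there is no ∂_3, so H_2 = 0.

As a check, the Euler characteristic is 7 − 18 + 12 = 1, which agrees with 1 − 0 + 0 = 1.
(K is a triangulation of the real projective plane RP^2.)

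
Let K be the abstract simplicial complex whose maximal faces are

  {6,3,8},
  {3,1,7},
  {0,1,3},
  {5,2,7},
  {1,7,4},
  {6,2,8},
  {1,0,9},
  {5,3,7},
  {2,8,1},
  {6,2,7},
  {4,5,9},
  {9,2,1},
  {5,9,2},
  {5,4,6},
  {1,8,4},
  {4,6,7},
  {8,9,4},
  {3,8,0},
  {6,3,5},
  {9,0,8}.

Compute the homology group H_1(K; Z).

H_1 ≅ Z × Z/2.

Fix the vertex order 0 < 1 < 2 < 3 < 4 < 5 < 6 < 7 < 8 < 9 and write every simplex with vertices in increasing order. Then dim K = 2 and the simplices of K are:

  0-simplices (10): [0], [1], [2], [3], [4], [5], [6], [7], [8], [9]
  1-simplices (30): (30 of them)
  2-simplices (20): (20 of them)

giving chain groups C_0 ≅ Z^10, C_1 ≅ Z^30, C_2 ≅ Z^20.

The boundary map ∂_1: C_1 → C_0 maps an edge to its endpoints' difference, ∂[p,q] = q − p. For instance
  ∂[6,7] = [7] − [6].
As a 10×30 matrix over Z this has rank 9, with invariant factors (1,1,1,1,1,1,1,1,1).

Boundary ∂_2: C_2 → C_1 maps a triangle to the signed sum of its edges. For instance
  ∂[1,2,8] = [2,8] − [1,8] + [1,2],
  ∂[4,6,7] = [6,7] − [4,7] + [4,6].
The 30×20 boundary matrix has rank 20 and Smith normal form diag(1,1,1,1,1,1,1,1,1,1,1,1,1,1,1,1,1,1,1,2).

Reading off H_k = ker ∂_k / im ∂_{k+1}:

  H_1: rank ker ∂_1 − rank ∂_2 = (30 − 9) − 20 = 1, and ∂_2 has invariant factor 2 > 1, so H_1 ≅ Z × Z/2.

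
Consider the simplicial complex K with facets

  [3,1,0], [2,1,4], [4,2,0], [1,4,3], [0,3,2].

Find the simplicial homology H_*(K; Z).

H_0 ≅ Z,  H_1 ≅ Z,  H_2 = 0.

We work with the vertex ordering 0 < 1 < 2 < 3 < 4. The simplices of K, each written with vertices in increasing order, are:

  0-simplices (5): [0], [1], [2], [3], [4]
  1-simplices (10): [0,1], [0,2], [0,3], [0,4], [1,2], [1,3], [1,4], [2,3], [2,4], [3,4]
  2-simplices (5): [0,1,3], [0,2,3], [0,2,4], [1,2,4], [1,3,4]

so the chain groups are C_0 ≅ Z^5, C_1 ≅ Z^10, C_2 ≅ Z^5.

Boundary ∂_1: C_1 → C_0 maps an edge to its endpoints' difference, ∂[p,q] = q − p. For instance
  ∂[0,4] = [4] − [0].
As a 5×10 matrix over Z this has rank 4, with invariant factors (1,1,1,1).

∂_2: C_2 → C_1 maps a triangle to the signed sum of its edges. For instance
  ∂[1,3,4] = [3,4] − [1,4] + [1,3],
  ∂[1,2,4] = [2,4] − [1,4] + [1,2].
The resulting 10×5 matrix has rank 5, and its Smith normal form has invariant factors (1,1,1,1,1).

Reading off H_k = ker ∂_k / im ∂_{k+1}:

  H_0: rank C_0 − rank ∂_1 = 5 − 4 = 1, and the invariant factors of ∂_1 are all 1, so H_0 = Z.
  H_1: rank ker ∂_1 − rank ∂_2 = (10 − 4) − 5 = 1, and the invariant factors of ∂_2 are all 1, so H_1 = Z.
  H_2: rank ker ∂_2 − rank ∂_3 = (5 − 5) − 0 = 0, and there is no ∂_3, so H_2 = 0.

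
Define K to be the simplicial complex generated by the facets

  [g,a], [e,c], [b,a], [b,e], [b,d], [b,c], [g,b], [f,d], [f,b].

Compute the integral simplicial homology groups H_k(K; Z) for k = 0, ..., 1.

H_0 = Z,  H_1 = Z^3.

Take the total order a < b < c < d < e < f < g on the vertex set. Then K (dimension 1) consists of the simplices:

  0-simplices (7): a, b, c, d, e, f, g
  1-simplices (9): ab, ag, bc, bd, be, bf, bg, ce, df

giving chain groups C_0 ≅ Z^7, C_1 ≅ Z^9.

∂_1: C_1 → C_0 maps an edge to its endpoints' difference, ∂[p,q] = q − p. For instance
  ∂bd = d − b.
The resulting 7×9 matrix has rank 6, and its Smith normal form has invariant factors (1,1,1,1,1,1).

Now H_k = ker ∂_k / im ∂_{k+1}, so:

  H_0: rank C_0 − rank ∂_1 = 7 − 6 = 1, and the invariant factors of ∂_1 are all 1, so H_0 ≅ Z.
  H_1: rank ker ∂_1 − rank ∂_2 = (9 − 6) − 0 = 3, and there is no ∂_2, so H_1 ≅ Z^3.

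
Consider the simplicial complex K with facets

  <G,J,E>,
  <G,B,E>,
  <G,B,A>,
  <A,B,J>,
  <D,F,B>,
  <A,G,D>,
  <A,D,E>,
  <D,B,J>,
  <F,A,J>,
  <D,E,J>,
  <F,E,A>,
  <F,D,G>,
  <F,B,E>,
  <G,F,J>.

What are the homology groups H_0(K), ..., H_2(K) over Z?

Take the total order A < B < D < E < F < G < J on the vertex set. Then K (dimension 2) consists of the simplices:

  0-simplices (7): A, B, D, E, F, G, J
  1-simplices (21): AB, AD, AE, AF, AG, AJ, BD, BE, BF, BG, BJ, DE, DF, DG, DJ, EF, EG, EJ, FG, FJ, GJ
  2-simplices (14): ABG, ABJ, ADE, ADG, AEF, AFJ, BDF, BDJ, BEF, BEG, DEJ, DFG, EGJ, FGJ

Hence C_0 ≅ Z^7, C_1 ≅ Z^21, C_2 ≅ Z^14.

Boundary ∂_1: C_1 → C_0 maps an edge to its endpoints' difference, ∂[p,q] = q − p. For instance
  ∂GJ = J − G.
The 7×21 boundary matrix has rank 6 and Smith normal form diag(1,1,1,1,1,1).

Boundary ∂_2: C_2 → C_1 sends each 2-simplex [p,q,r] to [q,r] − [p,r] + [p,q]. For instance
  ∂ABJ = BJ − AJ + AB,
  ∂ABG = BG − AG + AB.
The 21×14 boundary matrix has rank 13 and Smith normal form diag(1,1,1,1,1,1,1,1,1,1,1,1,1).

Now H_k = ker ∂_k / im ∂_{k+1}, so:

  H_0: rank C_0 − rank ∂_1 = 7 − 6 = 1, and the invariant factors of ∂_1 are all 1, so H_0 = Z.
  H_1: rank ker ∂_1 − rank ∂_2 = (21 − 6) − 13 = 2, and the invariant factors of ∂_2 are all 1, so H_1 = Z^2.
  H_2: rank ker ∂_2 − rank ∂_3 = (14 − 13) − 0 = 1, and there is no ∂_3, so H_2 = Z.

(K is a triangulation of the torus T^2.)

H_0 = Z,  H_1 = Z^2,  H_2 = Z.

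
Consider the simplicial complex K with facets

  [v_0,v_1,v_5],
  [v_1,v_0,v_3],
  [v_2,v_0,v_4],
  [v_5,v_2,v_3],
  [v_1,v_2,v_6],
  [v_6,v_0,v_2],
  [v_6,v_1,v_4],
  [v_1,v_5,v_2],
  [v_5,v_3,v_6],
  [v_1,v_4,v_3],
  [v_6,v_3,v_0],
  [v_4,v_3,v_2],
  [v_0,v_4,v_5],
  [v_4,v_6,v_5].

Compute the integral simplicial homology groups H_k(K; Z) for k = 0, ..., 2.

H_0 ≅ Z,  H_1 ≅ Z^2,  H_2 ≅ Z.

We work with the vertex ordering v_0 < v_1 < v_2 < v_3 < v_4 < v_5 < v_6. The simplices of K, each written with vertices in increasing order, are:

  0-simplices (7): [v_0], [v_1], [v_2], [v_3], [v_4], [v_5], [v_6]
  1-simplices (21): (21 of them)
  2-simplices (14): (14 of them)

giving chain groups C_0 ≅ Z^7, C_1 ≅ Z^21, C_2 ≅ Z^14.

The boundary map ∂_1: C_1 → C_0 sends each edge [p,q] (with p < q) to q − p. For instance
  ∂[v_0,v_1] = [v_1] − [v_0].
The 7×21 boundary matrix has rank 6 and Smith normal form diag(1,1,1,1,1,1).

The boundary map ∂_2: C_2 → C_1 sends each 2-simplex [p,q,r] to [q,r] − [p,r] + [p,q]. For instance
  ∂[v_2,v_3,v_4] = [v_3,v_4] − [v_2,v_4] + [v_2,v_3],
  ∂[v_3,v_5,v_6] = [v_5,v_6] − [v_3,v_6] + [v_3,v_5].
The 21×14 boundary matrix has rank 13 and Smith normal form diag(1,1,1,1,1,1,1,1,1,1,1,1,1).

Reading off H_k = ker ∂_k / im ∂_{k+1}:

  H_0: rank C_0 − rank ∂_1 = 7 − 6 = 1, and the invariant factors of ∂_1 are all 1, so H_0 = Z.
  H_1: rank ker ∂_1 − rank ∂_2 = (21 − 6) − 13 = 2, and the invariant factors of ∂_2 are all 1, so H_1 = Z^2.
  H_2: rank ker ∂_2 − rank ∂_3 = (14 − 13) − 0 = 1, and there is no ∂_3, so H_2 = Z.

(K is a triangulation of the torus T^2.)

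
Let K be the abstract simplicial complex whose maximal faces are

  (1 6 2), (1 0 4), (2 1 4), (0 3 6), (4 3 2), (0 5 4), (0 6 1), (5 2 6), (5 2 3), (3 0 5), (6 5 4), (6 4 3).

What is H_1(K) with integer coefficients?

Order the vertices as 0 < 1 < 2 < 3 < 4 < 5 < 6. Listing each simplex with vertices in this order, K has dimension 2 with simplices:

  0-simplices (7): [0], [1], [2], [3], [4], [5], [6]
  1-simplices (18): [0,1], [0,3], [0,4], [0,5], [0,6], [1,2], [1,4], [1,6], [2,3], [2,4], [2,5], [2,6], [3,4], [3,5], [3,6], [4,5], [4,6], [5,6]
  2-simplices (12): [0,1,4], [0,1,6], [0,3,5], [0,3,6], [0,4,5], [1,2,4], [1,2,6], [2,3,4], [2,3,5], [2,5,6], [3,4,6], [4,5,6]

giving chain groups C_0 ≅ Z^7, C_1 ≅ Z^18, C_2 ≅ Z^12.

∂_1: C_1 → C_0 sends each edge [p,q] (with p < q) to q − p. For instance
  ∂[2,4] = [4] − [2].
This gives a 7×18 integer matrix of rank 6; reducing to Smith normal form yields diagonal entries (1,1,1,1,1,1).

The boundary map ∂_2: C_2 → C_1 maps a triangle to the signed sum of its edges. For instance
  ∂[0,3,5] = [3,5] − [0,5] + [0,3],
  ∂[2,5,6] = [5,6] − [2,6] + [2,5].
The 18×12 boundary matrix has rank 12 and Smith normal form diag(1,1,1,1,1,1,1,1,1,1,1,2).

From H_k ≅ ker(∂_k) / im(∂_{k+1}) we obtain:

  H_1: rank ker ∂_1 − rank ∂_2 = (18 − 6) − 12 = 0, and ∂_2 has invariant factor 2 > 1, so H_1 = Z/2.

H_1 = Z/2.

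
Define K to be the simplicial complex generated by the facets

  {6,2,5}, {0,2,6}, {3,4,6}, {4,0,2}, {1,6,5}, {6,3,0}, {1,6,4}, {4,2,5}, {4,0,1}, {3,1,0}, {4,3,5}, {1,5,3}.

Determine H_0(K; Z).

Order the vertices as 0 < 1 < 2 < 3 < 4 < 5 < 6. Listing each simplex with vertices in this order, K has dimension 2 with simplices:

  0-simplices (7): [0], [1], [2], [3], [4], [5], [6]
  1-simplices (18): [0,1], [0,2], [0,3], [0,4], [0,6], [1,3], [1,4], [1,5], [1,6], [2,4], [2,5], [2,6], [3,4], [3,5], [3,6], [4,5], [4,6], [5,6]
  2-simplices (12): [0,1,3], [0,1,4], [0,2,4], [0,2,6], [0,3,6], [1,3,5], [1,4,6], [1,5,6], [2,4,5], [2,5,6], [3,4,5], [3,4,6]

Hence C_0 ≅ Z^7, C_1 ≅ Z^18, C_2 ≅ Z^12.

∂_1: C_1 → C_0 is given by ∂[p,q] = [q] − [p]. For instance
  ∂[0,3] = [3] − [0].
The 7×18 boundary matrix has rank 6 and Smith normal form diag(1,1,1,1,1,1).

Boundary ∂_2: C_2 → C_1 maps a triangle to the signed sum of its edges. For instance
  ∂[2,5,6] = [5,6] − [2,6] + [2,5],
  ∂[1,3,5] = [3,5] − [1,5] + [1,3].
The resulting 18×12 matrix has rank 12, and its Smith normal form has invariant factors (1,1,1,1,1,1,1,1,1,1,1,2).

From H_k ≅ ker(∂_k) / im(∂_{k+1}) we obtain:

  H_0: rank C_0 − rank ∂_1 = 7 − 6 = 1, and the invariant factors of ∂_1 are all 1, so H_0 ≅ Z.

H_0 = Z.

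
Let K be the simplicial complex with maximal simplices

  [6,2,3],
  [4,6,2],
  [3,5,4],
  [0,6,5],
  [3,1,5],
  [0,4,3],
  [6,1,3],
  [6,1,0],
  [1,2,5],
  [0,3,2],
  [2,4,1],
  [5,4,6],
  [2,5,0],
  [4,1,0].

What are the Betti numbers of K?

b_0 = 1, b_1 = 2, b_2 = 1.

Take the total order 0 < 1 < 2 < 3 < 4 < 5 < 6 on the vertex set. Then K (dimension 2) consists of the simplices:

  0-simplices (7): [0], [1], [2], [3], [4], [5], [6]
  1-simplices (21): [0,1], [0,2], [0,3], [0,4], [0,5], [0,6], [1,2], [1,3], [1,4], [1,5], [1,6], [2,3], [2,4], [2,5], [2,6], [3,4], [3,5], [3,6], [4,5], [4,6], [5,6]
  2-simplices (14): [0,1,4], [0,1,6], [0,2,3], [0,2,5], [0,3,4], [0,5,6], [1,2,4], [1,2,5], [1,3,5], [1,3,6], [2,3,6], [2,4,6], [3,4,5], [4,5,6]

giving chain groups C_0 ≅ Z^7, C_1 ≅ Z^21, C_2 ≅ Z^14.

The boundary map ∂_1: C_1 → C_0 maps an edge to its endpoints' difference, ∂[p,q] = q − p. For instance
  ∂[4,6] = [6] − [4].
As a 7×21 matrix over Z this has rank 6, with invariant factors (1,1,1,1,1,1).

The boundary map ∂_2: C_2 → C_1 sends each 2-simplex [p,q,r] to [q,r] − [p,r] + [p,q]. For instance
  ∂[1,3,6] = [3,6] − [1,6] + [1,3],
  ∂[0,2,3] = [2,3] − [0,3] + [0,2].
The 21×14 boundary matrix has rank 13 and Smith normal form diag(1,1,1,1,1,1,1,1,1,1,1,1,1).

Now H_k = ker ∂_k / im ∂_{k+1}, so:

  H_0: rank C_0 − rank ∂_1 = 7 − 6 = 1, and the invariant factors of ∂_1 are all 1, so H_0 = Z.
  H_1: rank ker ∂_1 − rank ∂_2 = (21 − 6) − 13 = 2, and the invariant factors of ∂_2 are all 1, so H_1 = Z^2.
  H_2: rank ker ∂_2 − rank ∂_3 = (14 − 13) − 0 = 1, and there is no ∂_3, so H_2 = Z.

As a check, the Euler characteristic is 7 − 21 + 14 = 0, which agrees with 1 − 2 + 1 = 0.

Hence the Betti numbers are b_0 = 1, b_1 = 2, b_2 = 1.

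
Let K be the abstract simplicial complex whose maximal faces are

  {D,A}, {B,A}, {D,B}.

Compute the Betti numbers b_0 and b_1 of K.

b_0 = 1, b_1 = 1.

Take the total order A < B < D on the vertex set. Then K (dimension 1) consists of the simplices:

  0-simplices (3): A, B, D
  1-simplices (3): AB, AD, BD

so the chain groups are C_0 ≅ Z^3, C_1 ≅ Z^3.

The boundary map ∂_1: C_1 → C_0 maps an edge to its endpoints' difference, ∂[p,q] = q − p. For instance
  ∂AD = D − A.
The resulting 3×3 matrix has rank 2, and its Smith normal form has invariant factors (1,1).

From H_k ≅ ker(∂_k) / im(∂_{k+1}) we obtain:

  H_0: rank C_0 − rank ∂_1 = 3 − 2 = 1, and the invariant factors of ∂_1 are all 1, so H_0 ≅ Z.
  H_1: rank ker ∂_1 − rank ∂_2 = (3 − 2) − 0 = 1, and there is no ∂_2, so H_1 ≅ Z.

(K is a triangulation of the circle S^1.)

Hence the Betti numbers are b_0 = 1, b_1 = 1.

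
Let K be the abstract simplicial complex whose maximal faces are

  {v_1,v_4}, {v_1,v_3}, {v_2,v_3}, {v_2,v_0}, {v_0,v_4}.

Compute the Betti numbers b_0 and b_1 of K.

Order the vertices as v_0 < v_1 < v_2 < v_3 < v_4. Listing each simplex with vertices in this order, K has dimension 1 with simplices:

  0-simplices (5): [v_0], [v_1], [v_2], [v_3], [v_4]
  1-simplices (5): [v_0,v_2], [v_0,v_4], [v_1,v_3], [v_1,v_4], [v_2,v_3]

Hence C_0 ≅ Z^5, C_1 ≅ Z^5.

∂_1: C_1 → C_0 sends each edge [p,q] (with p < q) to q − p.
This gives a 5×5 integer matrix of rank 4; reducing to Smith normal form yields diagonal entries (1,1,1,1).

From H_k ≅ ker(∂_k) / im(∂_{k+1}) we obtain:

  H_0: rank C_0 − rank ∂_1 = 5 − 4 = 1, and the invariant factors of ∂_1 are all 1, so H_0 ≅ Z.
  H_1: rank ker ∂_1 − rank ∂_2 = (5 − 4) − 0 = 1, and there is no ∂_2, so H_1 ≅ Z.

Hence the Betti numbers are b_0 = 1, b_1 = 1.

b_0 = 1, b_1 = 1.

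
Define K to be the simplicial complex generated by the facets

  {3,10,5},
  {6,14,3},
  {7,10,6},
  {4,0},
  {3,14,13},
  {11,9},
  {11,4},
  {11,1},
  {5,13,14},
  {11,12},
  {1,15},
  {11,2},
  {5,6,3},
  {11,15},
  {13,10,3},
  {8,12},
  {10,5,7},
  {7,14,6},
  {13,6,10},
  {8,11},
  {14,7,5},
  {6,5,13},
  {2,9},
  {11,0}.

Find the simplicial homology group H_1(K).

K has 16 vertices, 30 edges, 12 triangles.
rank ∂_1 = 14, rank ∂_2 = 12 ⇒ b_1 = 30 − 14 − 12 = 4; ∂_2 has invariant factor(s) [2] giving torsion. So H_1 ≅ Z^4 ⊕ Z_2.

H_1 ≅ Z^4 ⊕ Z_2.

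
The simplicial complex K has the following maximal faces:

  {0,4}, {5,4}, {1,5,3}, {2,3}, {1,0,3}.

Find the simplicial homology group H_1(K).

H_1 ≅ Z.

Order the vertices as 0 < 1 < 2 < 3 < 4 < 5. Listing each simplex with vertices in this order, K has dimension 2 with simplices:

  0-simplices (6): [0], [1], [2], [3], [4], [5]
  1-simplices (8): [0,1], [0,3], [0,4], [1,3], [1,5], [2,3], [3,5], [4,5]
  2-simplices (2): [0,1,3], [1,3,5]

so the chain groups are C_0 ≅ Z^6, C_1 ≅ Z^8, C_2 ≅ Z^2.

∂_1: C_1 → C_0 sends each edge [p,q] (with p < q) to q − p. For instance
  ∂[2,3] = [3] − [2].
The resulting 6×8 matrix has rank 5, and its Smith normal form has invariant factors (1,1,1,1,1).

Boundary ∂_2: C_2 → C_1 maps a triangle to the signed sum of its edges. For instance
  ∂[0,1,3] = [1,3] − [0,3] + [0,1],
  ∂[1,3,5] = [3,5] − [1,5] + [1,3].
The 8×2 boundary matrix has rank 2 and Smith normal form diag(1,1).

Reading off H_k = ker ∂_k / im ∂_{k+1}:

  H_1: rank ker ∂_1 − rank ∂_2 = (8 − 5) − 2 = 1, and the invariant factors of ∂_2 are all 1, so H_1 ≅ Z.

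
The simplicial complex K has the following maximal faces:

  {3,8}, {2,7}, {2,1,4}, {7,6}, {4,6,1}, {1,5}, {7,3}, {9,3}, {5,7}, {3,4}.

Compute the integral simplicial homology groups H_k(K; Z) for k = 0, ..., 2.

Take the total order 1 < 2 < 3 < 4 < 5 < 6 < 7 < 8 < 9 on the vertex set. Then K (dimension 2) consists of the simplices:

  0-simplices (9): [1], [2], [3], [4], [5], [6], [7], [8], [9]
  1-simplices (13): [1,2], [1,4], [1,5], [1,6], [2,4], [2,7], [3,4], [3,7], [3,8], [3,9], [4,6], [5,7], [6,7]
  2-simplices (2): [1,2,4], [1,4,6]

so the chain groups are C_0 ≅ Z^9, C_1 ≅ Z^13, C_2 ≅ Z^2.

Boundary ∂_1: C_1 → C_0 maps an edge to its endpoints' difference, ∂[p,q] = q − p. For instance
  ∂[1,5] = [5] − [1].
As a 9×13 matrix over Z this has rank 8, with invariant factors (1,1,1,1,1,1,1,1).

Boundary ∂_2: C_2 → C_1 sends each 2-simplex [p,q,r] to [q,r] − [p,r] + [p,q]. For instance
  ∂[1,2,4] = [2,4] − [1,4] + [1,2],
  ∂[1,4,6] = [4,6] − [1,6] + [1,4].
As a 13×2 matrix over Z this has rank 2, with invariant factors (1,1).

Reading off H_k = ker ∂_k / im ∂_{k+1}:

  H_0: rank C_0 − rank ∂_1 = 9 − 8 = 1, and the invariant factors of ∂_1 are all 1, so H_0 ≅ Z.
  H_1: rank ker ∂_1 − rank ∂_2 = (13 − 8) − 2 = 3, and the invariant factors of ∂_2 are all 1, so H_1 ≅ Z^3.
  H_2: rank ker ∂_2 − rank ∂_3 = (2 − 2) − 0 = 0, and there is no ∂_3, so H_2 ≅ 0.

As a check, the Euler characteristic is 9 − 13 + 2 = -2, which agrees with 1 − 3 + 0 = -2.

H_0 = Z,  H_1 = Z^3,  H_2 = 0.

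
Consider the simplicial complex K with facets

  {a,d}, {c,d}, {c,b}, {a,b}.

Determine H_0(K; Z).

Order the vertices as a < b < c < d. Listing each simplex with vertices in this order, K has dimension 1 with simplices:

  0-simplices (4): a, b, c, d
  1-simplices (4): ab, ad, bc, cd

Hence C_0 ≅ Z^4, C_1 ≅ Z^4.

∂_1: C_1 → C_0 is given by ∂[p,q] = [q] − [p]. For instance
  ∂ab = b − a.
This gives a 4×4 integer matrix of rank 3; reducing to Smith normal form yields diagonal entries (1,1,1).

Now H_k = ker ∂_k / im ∂_{k+1}, so:

  H_0: rank C_0 − rank ∂_1 = 4 − 3 = 1, and the invariant factors of ∂_1 are all 1, so H_0 ≅ Z.

H_0 = Z.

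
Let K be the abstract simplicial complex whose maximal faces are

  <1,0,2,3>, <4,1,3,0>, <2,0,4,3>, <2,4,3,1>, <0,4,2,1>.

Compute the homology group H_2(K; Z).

We work with the vertex ordering 0 < 1 < 2 < 3 < 4. The simplices of K, each written with vertices in increasing order, are:

  0-simplices (5): [0], [1], [2], [3], [4]
  1-simplices (10): [0,1], [0,2], [0,3], [0,4], [1,2], [1,3], [1,4], [2,3], [2,4], [3,4]
  2-simplices (10): [0,1,2], [0,1,3], [0,1,4], [0,2,3], [0,2,4], [0,3,4], [1,2,3], [1,2,4], [1,3,4], [2,3,4]
  3-simplices (5): [0,1,2,3], [0,1,2,4], [0,1,3,4], [0,2,3,4], [1,2,3,4]

giving chain groups C_0 ≅ Z^5, C_1 ≅ Z^10, C_2 ≅ Z^10, C_3 ≅ Z^5.

Boundary ∂_1: C_1 → C_0 sends each edge [p,q] (with p < q) to q − p.
As a 5×10 matrix over Z this has rank 4, with invariant factors (1,1,1,1).

Boundary ∂_2: C_2 → C_1 sends each 2-simplex [p,q,r] to [q,r] − [p,r] + [p,q]. For instance
  ∂[0,3,4] = [3,4] − [0,4] + [0,3],
  ∂[1,2,4] = [2,4] − [1,4] + [1,2].
This gives a 10×10 integer matrix of rank 6; reducing to Smith normal form yields diagonal entries (1,1,1,1,1,1).

Boundary ∂_3: C_3 → C_2 sends each 3-simplex σ to the alternating sum Σ_i (−1)^i (σ with its i-th vertex removed). For instance
  ∂[0,1,2,4] = [1,2,4] − [0,2,4] + [0,1,4] − [0,1,2],
  ∂[0,2,3,4] = [2,3,4] − [0,3,4] + [0,2,4] − [0,2,3].
As a 10×5 matrix over Z this has rank 4, with invariant factors (1,1,1,1).

Computing H_k = (kernel of ∂_k) / (image of ∂_{k+1}):

  H_2: rank ker ∂_2 − rank ∂_3 = (10 − 6) − 4 = 0, and the invariant factors of ∂_3 are all 1, so H_2 = 0.

H_2 ≅ 0.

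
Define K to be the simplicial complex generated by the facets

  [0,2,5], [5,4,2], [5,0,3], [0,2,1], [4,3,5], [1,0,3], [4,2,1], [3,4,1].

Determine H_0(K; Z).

H_0 = Z.

K has 6 vertices, 12 edges, 8 triangles.
rank ∂_0 = 0, rank ∂_1 = 5 ⇒ b_0 = 6 − 0 − 5 = 1; all invariant factors of ∂_1 are 1 so no torsion. So H_0 = Z.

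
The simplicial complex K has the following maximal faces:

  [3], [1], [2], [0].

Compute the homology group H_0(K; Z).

Order the vertices as 0 < 1 < 2 < 3. Listing each simplex with vertices in this order, K has dimension 0 with simplices:

  0-simplices (4): [0], [1], [2], [3]

Hence C_0 ≅ Z^4.

Now H_k = ker ∂_k / im ∂_{k+1}, so:

  H_0: rank C_0 − rank ∂_1 = 4 − 0 = 4, and there is no ∂_1, so H_0 ≅ Z^4.

H_0 = Z^4.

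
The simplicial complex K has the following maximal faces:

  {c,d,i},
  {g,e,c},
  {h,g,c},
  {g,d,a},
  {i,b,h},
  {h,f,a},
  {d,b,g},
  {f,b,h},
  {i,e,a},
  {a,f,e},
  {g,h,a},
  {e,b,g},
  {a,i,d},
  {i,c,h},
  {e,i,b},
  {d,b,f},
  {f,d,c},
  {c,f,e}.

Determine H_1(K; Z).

H_1 = Z^2.

Take the total order a < b < c < d < e < f < g < h < i on the vertex set. Then K (dimension 2) consists of the simplices:

  0-simplices (9): a, b, c, d, e, f, g, h, i
  1-simplices (27): ad, ae, af, ag, ah, ai, bd, be, bf, bg, bh, bi, cd, ce, cf, cg, ch, ci, df, dg, di, ef, eg, ei, fh, gh, hi
  2-simplices (18): adg, adi, aef, aei, afh, agh, bdf, bdg, beg, bei, bfh, bhi, cdf, cdi, cef, ceg, cgh, chi

so the chain groups are C_0 ≅ Z^9, C_1 ≅ Z^27, C_2 ≅ Z^18.

∂_1: C_1 → C_0 is given by ∂[p,q] = [q] − [p]. For instance
  ∂hi = i − h.
The 9×27 boundary matrix has rank 8 and Smith normal form diag(1,1,1,1,1,1,1,1).

The boundary map ∂_2: C_2 → C_1 acts by ∂[p,q,r] = [q,r] − [p,r] + [p,q]. For instance
  ∂afh = fh − ah + af,
  ∂cdi = di − ci + cd.
This gives a 27×18 integer matrix of rank 17; reducing to Smith normal form yields diagonal entries (1,1,1,1,1,1,1,1,1,1,1,1,1,1,1,1,1).

Now H_k = ker ∂_k / im ∂_{k+1}, so:

  H_1: rank ker ∂_1 − rank ∂_2 = (27 − 8) − 17 = 2, and the invariant factors of ∂_2 are all 1, so H_1 ≅ Z^2.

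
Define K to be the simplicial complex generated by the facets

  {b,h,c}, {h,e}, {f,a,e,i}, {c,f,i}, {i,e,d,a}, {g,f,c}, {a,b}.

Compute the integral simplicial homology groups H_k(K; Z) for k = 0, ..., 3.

H_0 = Z,  H_1 = Z^2,  H_2 = 0,  H_3 = 0.

We work with the vertex ordering a < b < c < d < e < f < g < h < i. The simplices of K, each written with vertices in increasing order, are:

  0-simplices (9): a, b, c, d, e, f, g, h, i
  1-simplices (18): ab, ad, ae, af, ai, bc, bh, cf, cg, ch, ci, de, di, ef, eh, ei, fg, fi
  2-simplices (10): ade, adi, aef, aei, afi, bch, cfg, cfi, dei, efi
  3-simplices (2): adei, aefi

so the chain groups are C_0 ≅ Z^9, C_1 ≅ Z^18, C_2 ≅ Z^10, C_3 ≅ Z^2.

Boundary ∂_1: C_1 → C_0 sends each edge [p,q] (with p < q) to q − p.
As a 9×18 matrix over Z this has rank 8, with invariant factors (1,1,1,1,1,1,1,1).

∂_2: C_2 → C_1 acts by ∂[p,q,r] = [q,r] − [p,r] + [p,q]. For instance
  ∂ade = de − ae + ad,
  ∂dei = ei − di + de.
The resulting 18×10 matrix has rank 8, and its Smith normal form has invariant factors (1,1,1,1,1,1,1,1).

Boundary ∂_3: C_3 → C_2 sends each 3-simplex σ to the alternating sum Σ_i (−1)^i (σ with its i-th vertex removed). For instance
  ∂adei = dei − aei + adi − ade,
  ∂aefi = efi − afi + aei − aef.
The 10×2 boundary matrix has rank 2 and Smith normal form diag(1,1).

From H_k ≅ ker(∂_k) / im(∂_{k+1}) we obtain:

  H_0: rank C_0 − rank ∂_1 = 9 − 8 = 1, and the invariant factors of ∂_1 are all 1, so H_0 = Z.
  H_1: rank ker ∂_1 − rank ∂_2 = (18 − 8) − 8 = 2, and the invariant factors of ∂_2 are all 1, so H_1 = Z^2.
  H_2: rank ker ∂_2 − rank ∂_3 = (10 − 8) − 2 = 0, and the invariant factors of ∂_3 are all 1, so H_2 = 0.
  H_3: rank ker ∂_3 − rank ∂_4 = (2 − 2) − 0 = 0, and there is no ∂_4, so H_3 = 0.

As a check, the Euler characteristic is 9 − 18 + 10 − 2 = -1, which agrees with 1 − 2 + 0 − 0 = -1.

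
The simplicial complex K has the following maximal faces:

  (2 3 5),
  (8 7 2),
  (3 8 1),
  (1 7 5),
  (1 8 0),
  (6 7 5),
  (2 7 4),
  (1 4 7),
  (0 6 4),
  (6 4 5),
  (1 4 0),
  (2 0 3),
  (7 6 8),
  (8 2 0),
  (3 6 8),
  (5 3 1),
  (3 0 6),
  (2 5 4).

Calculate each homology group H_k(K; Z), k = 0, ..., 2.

K has 9 vertices, 27 edges, 18 triangles.
rank ∂_0 = 0, rank ∂_1 = 8 ⇒ b_0 = 9 − 0 − 8 = 1; all invariant factors of ∂_1 are 1 so no torsion. So H_0 ≅ Z.
rank ∂_1 = 8, rank ∂_2 = 18 ⇒ b_1 = 27 − 8 − 18 = 1; ∂_2 has invariant factor(s) [2] giving torsion. So H_1 ≅ Z ⊕ Z/2Z.
rank ∂_2 = 18, rank ∂_3 = 0 ⇒ b_2 = 18 − 18 − 0 = 0. So H_2 ≅ 0.

H_0 = Z,  H_1 = Z ⊕ Z/2Z,  H_2 = 0.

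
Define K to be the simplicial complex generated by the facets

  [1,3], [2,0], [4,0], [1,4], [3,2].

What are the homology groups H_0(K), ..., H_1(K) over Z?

Order the vertices as 0 < 1 < 2 < 3 < 4. Listing each simplex with vertices in this order, K has dimension 1 with simplices:

  0-simplices (5): [0], [1], [2], [3], [4]
  1-simplices (5): [0,2], [0,4], [1,3], [1,4], [2,3]

Hence C_0 ≅ Z^5, C_1 ≅ Z^5.

The boundary map ∂_1: C_1 → C_0 is given by ∂[p,q] = [q] − [p]. For instance
  ∂[2,3] = [3] − [2].
The resulting 5×5 matrix has rank 4, and its Smith normal form has invariant factors (1,1,1,1).

Now H_k = ker ∂_k / im ∂_{k+1}, so:

  H_0: rank C_0 − rank ∂_1 = 5 − 4 = 1, and the invariant factors of ∂_1 are all 1, so H_0 = Z.
  H_1: rank ker ∂_1 − rank ∂_2 = (5 − 4) − 0 = 1, and there is no ∂_2, so H_1 = Z.

(K is a triangulation of the circle S^1.)

H_0 = Z,  H_1 = Z.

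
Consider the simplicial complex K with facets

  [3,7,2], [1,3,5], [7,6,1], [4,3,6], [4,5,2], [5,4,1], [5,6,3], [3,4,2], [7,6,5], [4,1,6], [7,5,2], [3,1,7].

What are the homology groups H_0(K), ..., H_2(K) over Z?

Order the vertices as 1 < 2 < 3 < 4 < 5 < 6 < 7. Listing each simplex with vertices in this order, K has dimension 2 with simplices:

  0-simplices (7): [1], [2], [3], [4], [5], [6], [7]
  1-simplices (18): [1,3], [1,4], [1,5], [1,6], [1,7], [2,3], [2,4], [2,5], [2,7], [3,4], [3,5], [3,6], [3,7], [4,5], [4,6], [5,6], [5,7], [6,7]
  2-simplices (12): [1,3,5], [1,3,7], [1,4,5], [1,4,6], [1,6,7], [2,3,4], [2,3,7], [2,4,5], [2,5,7], [3,4,6], [3,5,6], [5,6,7]

so the chain groups are C_0 ≅ Z^7, C_1 ≅ Z^18, C_2 ≅ Z^12.

Boundary ∂_1: C_1 → C_0 sends each edge [p,q] (with p < q) to q − p. For instance
  ∂[3,7] = [7] − [3].
The resulting 7×18 matrix has rank 6, and its Smith normal form has invariant factors (1,1,1,1,1,1).

The boundary map ∂_2: C_2 → C_1 sends each 2-simplex [p,q,r] to [q,r] − [p,r] + [p,q]. For instance
  ∂[1,4,5] = [4,5] − [1,5] + [1,4],
  ∂[1,6,7] = [6,7] − [1,7] + [1,6].
As a 18×12 matrix over Z this has rank 12, with invariant factors (1,1,1,1,1,1,1,1,1,1,1,2).

From H_k ≅ ker(∂_k) / im(∂_{k+1}) we obtain:

  H_0: rank C_0 − rank ∂_1 = 7 − 6 = 1, and the invariant factors of ∂_1 are all 1, so H_0 ≅ Z.
  H_1: rank ker ∂_1 − rank ∂_2 = (18 − 6) − 12 = 0, and ∂_2 has invariant factor 2 > 1, so H_1 ≅ Z/2.
  H_2: rank ker ∂_2 − rank ∂_3 = (12 − 12) − 0 = 0, and there is no ∂_3, so H_2 ≅ 0.

H_0 = Z,  H_1 = Z/2,  H_2 = 0.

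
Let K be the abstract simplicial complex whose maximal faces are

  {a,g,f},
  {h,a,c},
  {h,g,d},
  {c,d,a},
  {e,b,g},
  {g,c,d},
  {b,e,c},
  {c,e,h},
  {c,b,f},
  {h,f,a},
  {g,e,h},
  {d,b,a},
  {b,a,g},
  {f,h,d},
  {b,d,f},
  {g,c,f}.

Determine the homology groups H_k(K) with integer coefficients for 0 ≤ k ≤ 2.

H_0 = Z,  H_1 = Z^2,  H_2 = Z.

We work with the vertex ordering a < b < c < d < e < f < g < h. The simplices of K, each written with vertices in increasing order, are:

  0-simplices (8): a, b, c, d, e, f, g, h
  1-simplices (24): ab, ac, ad, af, ag, ah, bc, bd, be, bf, bg, cd, ce, cf, cg, ch, df, dg, dh, eg, eh, fg, fh, gh
  2-simplices (16): abd, abg, acd, ach, afg, afh, bce, bcf, bdf, beg, cdg, ceh, cfg, dfh, dgh, egh

so the chain groups are C_0 ≅ Z^8, C_1 ≅ Z^24, C_2 ≅ Z^16.

Boundary ∂_1: C_1 → C_0 is given by ∂[p,q] = [q] − [p]. For instance
  ∂cg = g − c.
This gives a 8×24 integer matrix of rank 7; reducing to Smith normal form yields diagonal entries (1,1,1,1,1,1,1).

Boundary ∂_2: C_2 → C_1 acts by ∂[p,q,r] = [q,r] − [p,r] + [p,q]. For instance
  ∂ach = ch − ah + ac,
  ∂afh = fh − ah + af.
As a 24×16 matrix over Z this has rank 15, with invariant factors (1,1,1,1,1,1,1,1,1,1,1,1,1,1,1).

From H_k ≅ ker(∂_k) / im(∂_{k+1}) we obtain:

  H_0: rank C_0 − rank ∂_1 = 8 − 7 = 1, and the invariant factors of ∂_1 are all 1, so H_0 = Z.
  H_1: rank ker ∂_1 − rank ∂_2 = (24 − 7) − 15 = 2, and the invariant factors of ∂_2 are all 1, so H_1 = Z^2.
  H_2: rank ker ∂_2 − rank ∂_3 = (16 − 15) − 0 = 1, and there is no ∂_3, so H_2 = Z.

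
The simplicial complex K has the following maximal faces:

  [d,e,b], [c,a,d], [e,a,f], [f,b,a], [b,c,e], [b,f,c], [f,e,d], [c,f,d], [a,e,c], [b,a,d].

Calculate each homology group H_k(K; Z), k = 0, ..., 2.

H_0 ≅ Z,  H_1 ≅ Z/2,  H_2 = 0.

We work with the vertex ordering a < b < c < d < e < f. The simplices of K, each written with vertices in increasing order, are:

  0-simplices (6): a, b, c, d, e, f
  1-simplices (15): ab, ac, ad, ae, af, bc, bd, be, bf, cd, ce, cf, de, df, ef
  2-simplices (10): abd, abf, acd, ace, aef, bce, bcf, bde, cdf, def

Hence C_0 ≅ Z^6, C_1 ≅ Z^15, C_2 ≅ Z^10.

∂_1: C_1 → C_0 maps an edge to its endpoints' difference, ∂[p,q] = q − p.
The 6×15 boundary matrix has rank 5 and Smith normal form diag(1,1,1,1,1).

∂_2: C_2 → C_1 sends each 2-simplex [p,q,r] to [q,r] − [p,r] + [p,q]. For instance
  ∂bcf = cf − bf + bc,
  ∂abf = bf − af + ab.
The 15×10 boundary matrix has rank 10 and Smith normal form diag(1,1,1,1,1,1,1,1,1,2).

From H_k ≅ ker(∂_k) / im(∂_{k+1}) we obtain:

  H_0: rank C_0 − rank ∂_1 = 6 − 5 = 1, and the invariant factors of ∂_1 are all 1, so H_0 ≅ Z.
  H_1: rank ker ∂_1 − rank ∂_2 = (15 − 5) − 10 = 0, and ∂_2 has invariant factor 2 > 1, so H_1 ≅ Z/2.
  H_2: rank ker ∂_2 − rank ∂_3 = (10 − 10) − 0 = 0, and there is no ∂_3, so H_2 ≅ 0.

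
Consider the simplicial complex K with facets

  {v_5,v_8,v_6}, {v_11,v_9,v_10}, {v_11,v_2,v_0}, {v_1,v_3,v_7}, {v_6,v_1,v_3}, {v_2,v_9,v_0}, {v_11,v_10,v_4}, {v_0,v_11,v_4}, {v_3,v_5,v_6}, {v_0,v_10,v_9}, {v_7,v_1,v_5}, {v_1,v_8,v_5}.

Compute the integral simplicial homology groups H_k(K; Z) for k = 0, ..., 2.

K has 12 vertices, 24 edges, 12 triangles.
rank ∂_0 = 0, rank ∂_1 = 10 ⇒ b_0 = 12 − 0 − 10 = 2; all invariant factors of ∂_1 are 1 so no torsion. So H_0 = Z^2.
rank ∂_1 = 10, rank ∂_2 = 12 ⇒ b_1 = 24 − 10 − 12 = 2; all invariant factors of ∂_2 are 1 so no torsion. So H_1 = Z^2.
rank ∂_2 = 12, rank ∂_3 = 0 ⇒ b_2 = 12 − 12 − 0 = 0. So H_2 = 0.

H_0 = Z^2,  H_1 = Z^2,  H_2 = 0.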